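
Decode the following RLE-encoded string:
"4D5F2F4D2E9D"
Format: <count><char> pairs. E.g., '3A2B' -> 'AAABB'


Expanding each <count><char> pair:
  4D -> 'DDDD'
  5F -> 'FFFFF'
  2F -> 'FF'
  4D -> 'DDDD'
  2E -> 'EE'
  9D -> 'DDDDDDDDD'

Decoded = DDDDFFFFFFFDDDDEEDDDDDDDDD


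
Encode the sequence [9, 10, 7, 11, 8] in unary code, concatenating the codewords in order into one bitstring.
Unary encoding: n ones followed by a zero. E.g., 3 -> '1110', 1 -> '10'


Encode each number as n ones followed by a terminating 0:
  9 -> 1111111110 (10 bits)
  10 -> 11111111110 (11 bits)
  7 -> 11111110 (8 bits)
  11 -> 111111111110 (12 bits)
  8 -> 111111110 (9 bits)
Total length = 10 + 11 + 8 + 12 + 9 = 50 bits.

Unary([9, 10, 7, 11, 8]) = 11111111101111111111011111110111111111110111111110 (50 bits)


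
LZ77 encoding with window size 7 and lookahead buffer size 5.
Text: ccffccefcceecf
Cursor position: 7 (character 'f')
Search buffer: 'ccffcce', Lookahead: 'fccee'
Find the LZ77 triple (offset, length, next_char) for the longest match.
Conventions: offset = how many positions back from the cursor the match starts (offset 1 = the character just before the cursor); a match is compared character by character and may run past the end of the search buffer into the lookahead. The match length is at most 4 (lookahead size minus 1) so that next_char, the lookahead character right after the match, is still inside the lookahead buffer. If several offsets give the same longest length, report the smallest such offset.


Try each offset into the search buffer:
  offset=1 (pos 6, char 'e'): match length 0
  offset=2 (pos 5, char 'c'): match length 0
  offset=3 (pos 4, char 'c'): match length 0
  offset=4 (pos 3, char 'f'): match length 4
  offset=5 (pos 2, char 'f'): match length 1
  offset=6 (pos 1, char 'c'): match length 0
  offset=7 (pos 0, char 'c'): match length 0
Longest match has length 4 at offset 4.
next_char = character at position 7 + 4 = 11 -> 'e'

Best match: offset=4, length=4 (matching 'fcce' starting at position 3)
LZ77 triple: (4, 4, 'e')


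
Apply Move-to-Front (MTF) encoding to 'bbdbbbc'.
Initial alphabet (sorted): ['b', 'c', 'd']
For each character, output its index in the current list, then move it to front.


MTF encoding:
'b': index 0 in ['b', 'c', 'd'] -> ['b', 'c', 'd']
'b': index 0 in ['b', 'c', 'd'] -> ['b', 'c', 'd']
'd': index 2 in ['b', 'c', 'd'] -> ['d', 'b', 'c']
'b': index 1 in ['d', 'b', 'c'] -> ['b', 'd', 'c']
'b': index 0 in ['b', 'd', 'c'] -> ['b', 'd', 'c']
'b': index 0 in ['b', 'd', 'c'] -> ['b', 'd', 'c']
'c': index 2 in ['b', 'd', 'c'] -> ['c', 'b', 'd']


Output: [0, 0, 2, 1, 0, 0, 2]


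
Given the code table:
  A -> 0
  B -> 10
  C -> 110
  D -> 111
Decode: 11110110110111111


Decoding:
111 -> D
10 -> B
110 -> C
110 -> C
111 -> D
111 -> D


Result: DBCCDD


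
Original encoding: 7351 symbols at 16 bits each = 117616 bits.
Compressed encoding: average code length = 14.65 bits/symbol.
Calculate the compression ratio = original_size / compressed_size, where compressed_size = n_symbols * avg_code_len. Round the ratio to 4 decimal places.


original_size = n_symbols * orig_bits = 7351 * 16 = 117616 bits
compressed_size = n_symbols * avg_code_len = 7351 * 14.65 = 107692.15 bits
ratio = original_size / compressed_size = 117616 / 107692.15 = 1.0922

Compression ratio = 1.0922


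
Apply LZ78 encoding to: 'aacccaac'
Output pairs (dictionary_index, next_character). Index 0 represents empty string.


LZ78 encoding steps:
Dictionary: {0: ''}
Step 1: w='' (idx 0), next='a' -> output (0, 'a'), add 'a' as idx 1
Step 2: w='a' (idx 1), next='c' -> output (1, 'c'), add 'ac' as idx 2
Step 3: w='' (idx 0), next='c' -> output (0, 'c'), add 'c' as idx 3
Step 4: w='c' (idx 3), next='a' -> output (3, 'a'), add 'ca' as idx 4
Step 5: w='ac' (idx 2), end of input -> output (2, '')


Encoded: [(0, 'a'), (1, 'c'), (0, 'c'), (3, 'a'), (2, '')]


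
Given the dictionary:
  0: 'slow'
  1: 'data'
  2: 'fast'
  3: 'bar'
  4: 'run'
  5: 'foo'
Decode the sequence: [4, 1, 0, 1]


Look up each index in the dictionary:
  4 -> 'run'
  1 -> 'data'
  0 -> 'slow'
  1 -> 'data'

Decoded: "run data slow data"


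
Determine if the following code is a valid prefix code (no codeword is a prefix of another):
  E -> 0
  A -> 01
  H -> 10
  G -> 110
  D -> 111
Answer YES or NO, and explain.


Checking each pair (does one codeword prefix another?):
  E='0' vs A='01': prefix -- VIOLATION

NO -- this is NOT a valid prefix code. E (0) is a prefix of A (01).


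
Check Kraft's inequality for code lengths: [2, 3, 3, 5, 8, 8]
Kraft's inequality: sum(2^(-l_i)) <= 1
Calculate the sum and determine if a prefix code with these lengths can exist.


Sum = 2^(-2) + 2^(-3) + 2^(-3) + 2^(-5) + 2^(-8) + 2^(-8)
    = 0.25 + 0.125 + 0.125 + 0.03125 + 0.00390625 + 0.00390625
    = 138/256 = 0.5390625
Since 0.5390625 <= 1, Kraft's inequality IS satisfied.
A prefix code with these lengths CAN exist.

Kraft sum = 0.5390625. Satisfied.


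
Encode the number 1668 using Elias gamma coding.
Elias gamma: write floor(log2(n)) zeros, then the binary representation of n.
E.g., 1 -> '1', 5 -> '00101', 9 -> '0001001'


num_bits = floor(log2(1668)) + 1 = 11
leading_zeros = num_bits - 1 = 10
binary(1668) = 11010000100

Elias gamma(1668) = '0000000000' + '11010000100' = 000000000011010000100 (21 bits)


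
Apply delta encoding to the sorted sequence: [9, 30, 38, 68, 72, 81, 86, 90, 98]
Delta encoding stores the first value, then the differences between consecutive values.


First value: 9
Deltas:
  30 - 9 = 21
  38 - 30 = 8
  68 - 38 = 30
  72 - 68 = 4
  81 - 72 = 9
  86 - 81 = 5
  90 - 86 = 4
  98 - 90 = 8


Delta encoded: [9, 21, 8, 30, 4, 9, 5, 4, 8]


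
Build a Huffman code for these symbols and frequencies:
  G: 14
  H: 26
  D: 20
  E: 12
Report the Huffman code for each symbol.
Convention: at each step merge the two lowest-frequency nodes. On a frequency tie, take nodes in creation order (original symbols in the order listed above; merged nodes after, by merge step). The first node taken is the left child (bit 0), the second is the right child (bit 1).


Huffman tree construction:
Step 1: Merge E(12) + G(14) = 26
Step 2: Merge D(20) + H(26) = 46
Step 3: Merge (E+G)(26) + (D+H)(46) = 72
Read each symbol's code off the tree from the root (left child = 0, right child = 1).

Codes:
  G: 01 (length 2)
  H: 11 (length 2)
  D: 10 (length 2)
  E: 00 (length 2)
Average code length: 144/72 = 2.0000 bits/symbol


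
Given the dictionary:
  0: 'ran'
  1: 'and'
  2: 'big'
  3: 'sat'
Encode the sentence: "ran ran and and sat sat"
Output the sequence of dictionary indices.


Look up each word in the dictionary:
  'ran' -> 0
  'ran' -> 0
  'and' -> 1
  'and' -> 1
  'sat' -> 3
  'sat' -> 3

Encoded: [0, 0, 1, 1, 3, 3]


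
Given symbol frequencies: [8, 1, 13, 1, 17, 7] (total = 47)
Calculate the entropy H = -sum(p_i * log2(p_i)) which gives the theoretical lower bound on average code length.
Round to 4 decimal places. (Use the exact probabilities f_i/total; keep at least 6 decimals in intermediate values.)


Per-symbol terms -p_i * log2(p_i) with p_i = f_i/47:
  p = 8/47 = 0.170213: log2(p) = -2.554589, -p*log2(p) = 0.434824
  p = 1/47 = 0.021277: log2(p) = -5.554589, -p*log2(p) = 0.118183
  p = 13/47 = 0.276596: log2(p) = -1.854149, -p*log2(p) = 0.512850
  p = 1/47 = 0.021277: log2(p) = -5.554589, -p*log2(p) = 0.118183
  p = 17/47 = 0.361702: log2(p) = -1.467126, -p*log2(p) = 0.530663
  p = 7/47 = 0.148936: log2(p) = -2.747234, -p*log2(p) = 0.409163
H = 0.434824 + 0.118183 + 0.512850 + 0.118183 + 0.530663 + 0.409163 = 2.123866

H = 2.1239 bits/symbol


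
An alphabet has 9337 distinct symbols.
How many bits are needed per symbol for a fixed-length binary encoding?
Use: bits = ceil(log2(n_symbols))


log2(9337) = 13.1887
Bracket: 2^13 = 8192 < 9337 <= 2^14 = 16384
So ceil(log2(9337)) = 14

bits = ceil(log2(9337)) = ceil(13.1887) = 14 bits


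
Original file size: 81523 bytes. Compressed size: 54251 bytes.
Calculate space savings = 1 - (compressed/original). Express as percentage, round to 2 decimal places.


ratio = compressed/original = 54251/81523 = 0.665469
savings = 1 - ratio = 1 - 0.665469 = 0.334531
as a percentage: 0.334531 * 100 = 33.45%

Space savings = 1 - 54251/81523 = 33.45%


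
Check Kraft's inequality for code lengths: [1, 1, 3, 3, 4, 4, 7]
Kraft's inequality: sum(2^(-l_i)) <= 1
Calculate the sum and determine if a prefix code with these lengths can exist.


Sum = 2^(-1) + 2^(-1) + 2^(-3) + 2^(-3) + 2^(-4) + 2^(-4) + 2^(-7)
    = 0.5 + 0.5 + 0.125 + 0.125 + 0.0625 + 0.0625 + 0.0078125
    = 177/128 = 1.3828125
Since 1.3828125 > 1, Kraft's inequality is NOT satisfied.
A prefix code with these lengths CANNOT exist.

Kraft sum = 1.3828125. Not satisfied.


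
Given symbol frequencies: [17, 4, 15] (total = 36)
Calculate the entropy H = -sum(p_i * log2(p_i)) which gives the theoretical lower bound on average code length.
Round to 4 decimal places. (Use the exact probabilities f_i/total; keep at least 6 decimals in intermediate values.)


Per-symbol terms -p_i * log2(p_i) with p_i = f_i/36:
  p = 17/36 = 0.472222: log2(p) = -1.082462, -p*log2(p) = 0.511163
  p = 4/36 = 0.111111: log2(p) = -3.169925, -p*log2(p) = 0.352214
  p = 15/36 = 0.416667: log2(p) = -1.263034, -p*log2(p) = 0.526264
H = 0.511163 + 0.352214 + 0.526264 = 1.389641

H = 1.3896 bits/symbol


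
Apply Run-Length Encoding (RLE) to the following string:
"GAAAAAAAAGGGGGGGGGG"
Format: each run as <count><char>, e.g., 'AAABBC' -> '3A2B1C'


Scanning runs left to right:
  i=0: run of 'G' x 1 -> '1G'
  i=1: run of 'A' x 8 -> '8A'
  i=9: run of 'G' x 10 -> '10G'

RLE = 1G8A10G


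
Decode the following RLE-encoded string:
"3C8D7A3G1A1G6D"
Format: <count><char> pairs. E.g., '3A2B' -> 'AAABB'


Expanding each <count><char> pair:
  3C -> 'CCC'
  8D -> 'DDDDDDDD'
  7A -> 'AAAAAAA'
  3G -> 'GGG'
  1A -> 'A'
  1G -> 'G'
  6D -> 'DDDDDD'

Decoded = CCCDDDDDDDDAAAAAAAGGGAGDDDDDD


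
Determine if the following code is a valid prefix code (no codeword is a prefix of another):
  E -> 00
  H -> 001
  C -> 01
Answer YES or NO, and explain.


Checking each pair (does one codeword prefix another?):
  E='00' vs H='001': prefix -- VIOLATION

NO -- this is NOT a valid prefix code. E (00) is a prefix of H (001).


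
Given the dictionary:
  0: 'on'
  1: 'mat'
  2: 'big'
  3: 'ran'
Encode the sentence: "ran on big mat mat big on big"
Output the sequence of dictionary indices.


Look up each word in the dictionary:
  'ran' -> 3
  'on' -> 0
  'big' -> 2
  'mat' -> 1
  'mat' -> 1
  'big' -> 2
  'on' -> 0
  'big' -> 2

Encoded: [3, 0, 2, 1, 1, 2, 0, 2]


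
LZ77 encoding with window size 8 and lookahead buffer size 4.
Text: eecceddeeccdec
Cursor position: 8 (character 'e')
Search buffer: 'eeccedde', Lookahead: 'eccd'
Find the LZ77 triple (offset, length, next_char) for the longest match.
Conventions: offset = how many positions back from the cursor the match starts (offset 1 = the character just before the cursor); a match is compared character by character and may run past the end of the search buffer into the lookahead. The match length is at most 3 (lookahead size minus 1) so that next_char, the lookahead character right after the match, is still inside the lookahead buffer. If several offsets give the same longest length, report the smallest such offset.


Try each offset into the search buffer:
  offset=1 (pos 7, char 'e'): match length 1
  offset=2 (pos 6, char 'd'): match length 0
  offset=3 (pos 5, char 'd'): match length 0
  offset=4 (pos 4, char 'e'): match length 1
  offset=5 (pos 3, char 'c'): match length 0
  offset=6 (pos 2, char 'c'): match length 0
  offset=7 (pos 1, char 'e'): match length 3
  offset=8 (pos 0, char 'e'): match length 1
Longest match has length 3 at offset 7.
next_char = character at position 8 + 3 = 11 -> 'd'

Best match: offset=7, length=3 (matching 'ecc' starting at position 1)
LZ77 triple: (7, 3, 'd')


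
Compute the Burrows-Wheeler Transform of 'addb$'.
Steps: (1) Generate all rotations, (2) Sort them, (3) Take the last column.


Rotations (sorted):
  0: $addb -> last char: b
  1: addb$ -> last char: $
  2: b$add -> last char: d
  3: db$ad -> last char: d
  4: ddb$a -> last char: a


BWT = b$dda


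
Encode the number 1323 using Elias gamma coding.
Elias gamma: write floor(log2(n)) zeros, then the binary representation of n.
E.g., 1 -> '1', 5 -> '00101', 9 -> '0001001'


num_bits = floor(log2(1323)) + 1 = 11
leading_zeros = num_bits - 1 = 10
binary(1323) = 10100101011

Elias gamma(1323) = '0000000000' + '10100101011' = 000000000010100101011 (21 bits)


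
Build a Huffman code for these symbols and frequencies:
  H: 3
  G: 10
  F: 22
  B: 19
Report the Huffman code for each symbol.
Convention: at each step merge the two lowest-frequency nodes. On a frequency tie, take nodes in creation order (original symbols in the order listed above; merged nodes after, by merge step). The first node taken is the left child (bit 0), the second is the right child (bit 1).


Huffman tree construction:
Step 1: Merge H(3) + G(10) = 13
Step 2: Merge (H+G)(13) + B(19) = 32
Step 3: Merge F(22) + ((H+G)+B)(32) = 54
Read each symbol's code off the tree from the root (left child = 0, right child = 1).

Codes:
  H: 100 (length 3)
  G: 101 (length 3)
  F: 0 (length 1)
  B: 11 (length 2)
Average code length: 99/54 = 1.8333 bits/symbol


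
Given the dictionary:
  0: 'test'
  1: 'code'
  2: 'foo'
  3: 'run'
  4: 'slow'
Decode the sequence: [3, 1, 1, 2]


Look up each index in the dictionary:
  3 -> 'run'
  1 -> 'code'
  1 -> 'code'
  2 -> 'foo'

Decoded: "run code code foo"


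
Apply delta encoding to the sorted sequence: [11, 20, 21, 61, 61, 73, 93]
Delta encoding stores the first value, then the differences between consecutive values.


First value: 11
Deltas:
  20 - 11 = 9
  21 - 20 = 1
  61 - 21 = 40
  61 - 61 = 0
  73 - 61 = 12
  93 - 73 = 20


Delta encoded: [11, 9, 1, 40, 0, 12, 20]


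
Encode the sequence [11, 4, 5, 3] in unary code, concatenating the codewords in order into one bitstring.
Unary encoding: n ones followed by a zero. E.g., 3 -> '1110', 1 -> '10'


Encode each number as n ones followed by a terminating 0:
  11 -> 111111111110 (12 bits)
  4 -> 11110 (5 bits)
  5 -> 111110 (6 bits)
  3 -> 1110 (4 bits)
Total length = 12 + 5 + 6 + 4 = 27 bits.

Unary([11, 4, 5, 3]) = 111111111110111101111101110 (27 bits)


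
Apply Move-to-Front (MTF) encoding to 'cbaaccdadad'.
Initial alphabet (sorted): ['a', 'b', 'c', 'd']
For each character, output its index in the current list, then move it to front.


MTF encoding:
'c': index 2 in ['a', 'b', 'c', 'd'] -> ['c', 'a', 'b', 'd']
'b': index 2 in ['c', 'a', 'b', 'd'] -> ['b', 'c', 'a', 'd']
'a': index 2 in ['b', 'c', 'a', 'd'] -> ['a', 'b', 'c', 'd']
'a': index 0 in ['a', 'b', 'c', 'd'] -> ['a', 'b', 'c', 'd']
'c': index 2 in ['a', 'b', 'c', 'd'] -> ['c', 'a', 'b', 'd']
'c': index 0 in ['c', 'a', 'b', 'd'] -> ['c', 'a', 'b', 'd']
'd': index 3 in ['c', 'a', 'b', 'd'] -> ['d', 'c', 'a', 'b']
'a': index 2 in ['d', 'c', 'a', 'b'] -> ['a', 'd', 'c', 'b']
'd': index 1 in ['a', 'd', 'c', 'b'] -> ['d', 'a', 'c', 'b']
'a': index 1 in ['d', 'a', 'c', 'b'] -> ['a', 'd', 'c', 'b']
'd': index 1 in ['a', 'd', 'c', 'b'] -> ['d', 'a', 'c', 'b']


Output: [2, 2, 2, 0, 2, 0, 3, 2, 1, 1, 1]


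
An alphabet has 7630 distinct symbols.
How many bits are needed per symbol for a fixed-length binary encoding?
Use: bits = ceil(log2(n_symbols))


log2(7630) = 12.8975
Bracket: 2^12 = 4096 < 7630 <= 2^13 = 8192
So ceil(log2(7630)) = 13

bits = ceil(log2(7630)) = ceil(12.8975) = 13 bits


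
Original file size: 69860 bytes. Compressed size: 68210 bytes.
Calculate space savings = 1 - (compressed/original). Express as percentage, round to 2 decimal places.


ratio = compressed/original = 68210/69860 = 0.976381
savings = 1 - ratio = 1 - 0.976381 = 0.023619
as a percentage: 0.023619 * 100 = 2.36%

Space savings = 1 - 68210/69860 = 2.36%


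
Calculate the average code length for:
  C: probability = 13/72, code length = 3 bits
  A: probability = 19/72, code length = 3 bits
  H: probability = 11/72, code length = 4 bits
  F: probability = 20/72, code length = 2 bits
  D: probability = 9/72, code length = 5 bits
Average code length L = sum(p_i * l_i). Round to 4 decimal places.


Weighted contributions p_i * l_i:
  C: (13/72) * 3 = 39/72
  A: (19/72) * 3 = 57/72
  H: (11/72) * 4 = 44/72
  F: (20/72) * 2 = 40/72
  D: (9/72) * 5 = 45/72
Sum = (39 + 57 + 44 + 40 + 45)/72 = 225/72

L = 225/72 = 3.1250 bits/symbol


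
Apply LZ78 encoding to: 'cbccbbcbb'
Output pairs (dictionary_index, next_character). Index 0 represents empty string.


LZ78 encoding steps:
Dictionary: {0: ''}
Step 1: w='' (idx 0), next='c' -> output (0, 'c'), add 'c' as idx 1
Step 2: w='' (idx 0), next='b' -> output (0, 'b'), add 'b' as idx 2
Step 3: w='c' (idx 1), next='c' -> output (1, 'c'), add 'cc' as idx 3
Step 4: w='b' (idx 2), next='b' -> output (2, 'b'), add 'bb' as idx 4
Step 5: w='c' (idx 1), next='b' -> output (1, 'b'), add 'cb' as idx 5
Step 6: w='b' (idx 2), end of input -> output (2, '')


Encoded: [(0, 'c'), (0, 'b'), (1, 'c'), (2, 'b'), (1, 'b'), (2, '')]


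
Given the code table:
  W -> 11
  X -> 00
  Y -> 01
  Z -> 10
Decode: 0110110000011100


Decoding:
01 -> Y
10 -> Z
11 -> W
00 -> X
00 -> X
01 -> Y
11 -> W
00 -> X


Result: YZWXXYWX


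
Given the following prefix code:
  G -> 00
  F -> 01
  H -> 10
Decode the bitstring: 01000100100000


Decoding step by step:
Bits 01 -> F
Bits 00 -> G
Bits 01 -> F
Bits 00 -> G
Bits 10 -> H
Bits 00 -> G
Bits 00 -> G


Decoded message: FGFGHGG


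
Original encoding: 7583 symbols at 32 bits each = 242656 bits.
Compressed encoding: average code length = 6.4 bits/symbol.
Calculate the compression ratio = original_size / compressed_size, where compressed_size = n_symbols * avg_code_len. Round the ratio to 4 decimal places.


original_size = n_symbols * orig_bits = 7583 * 32 = 242656 bits
compressed_size = n_symbols * avg_code_len = 7583 * 6.4 = 48531.2 bits
ratio = original_size / compressed_size = 242656 / 48531.2 = 5.0

Compression ratio = 5.0


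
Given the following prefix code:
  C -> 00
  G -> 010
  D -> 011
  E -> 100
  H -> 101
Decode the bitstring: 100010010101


Decoding step by step:
Bits 100 -> E
Bits 010 -> G
Bits 010 -> G
Bits 101 -> H


Decoded message: EGGH


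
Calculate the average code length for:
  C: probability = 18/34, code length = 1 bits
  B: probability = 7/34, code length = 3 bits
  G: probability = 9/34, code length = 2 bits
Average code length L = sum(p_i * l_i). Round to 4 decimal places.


Weighted contributions p_i * l_i:
  C: (18/34) * 1 = 18/34
  B: (7/34) * 3 = 21/34
  G: (9/34) * 2 = 18/34
Sum = (18 + 21 + 18)/34 = 57/34

L = 57/34 = 1.6765 bits/symbol


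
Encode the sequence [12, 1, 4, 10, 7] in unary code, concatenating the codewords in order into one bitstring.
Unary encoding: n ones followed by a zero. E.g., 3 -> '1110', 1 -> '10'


Encode each number as n ones followed by a terminating 0:
  12 -> 1111111111110 (13 bits)
  1 -> 10 (2 bits)
  4 -> 11110 (5 bits)
  10 -> 11111111110 (11 bits)
  7 -> 11111110 (8 bits)
Total length = 13 + 2 + 5 + 11 + 8 = 39 bits.

Unary([12, 1, 4, 10, 7]) = 111111111111010111101111111111011111110 (39 bits)


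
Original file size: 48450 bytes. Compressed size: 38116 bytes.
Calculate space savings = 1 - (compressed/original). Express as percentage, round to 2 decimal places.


ratio = compressed/original = 38116/48450 = 0.786708
savings = 1 - ratio = 1 - 0.786708 = 0.213292
as a percentage: 0.213292 * 100 = 21.33%

Space savings = 1 - 38116/48450 = 21.33%


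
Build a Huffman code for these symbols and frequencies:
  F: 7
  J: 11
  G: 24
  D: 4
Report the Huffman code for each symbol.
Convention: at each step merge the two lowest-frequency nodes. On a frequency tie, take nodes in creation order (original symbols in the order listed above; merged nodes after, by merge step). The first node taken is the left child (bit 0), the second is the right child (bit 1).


Huffman tree construction:
Step 1: Merge D(4) + F(7) = 11
Step 2: Merge J(11) + (D+F)(11) = 22
Step 3: Merge (J+(D+F))(22) + G(24) = 46
Read each symbol's code off the tree from the root (left child = 0, right child = 1).

Codes:
  F: 011 (length 3)
  J: 00 (length 2)
  G: 1 (length 1)
  D: 010 (length 3)
Average code length: 79/46 = 1.7174 bits/symbol


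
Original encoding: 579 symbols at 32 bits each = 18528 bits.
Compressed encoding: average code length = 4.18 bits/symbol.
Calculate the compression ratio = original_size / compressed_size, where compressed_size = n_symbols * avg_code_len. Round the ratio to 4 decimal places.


original_size = n_symbols * orig_bits = 579 * 32 = 18528 bits
compressed_size = n_symbols * avg_code_len = 579 * 4.18 = 2420.22 bits
ratio = original_size / compressed_size = 18528 / 2420.22 = 7.6555

Compression ratio = 7.6555


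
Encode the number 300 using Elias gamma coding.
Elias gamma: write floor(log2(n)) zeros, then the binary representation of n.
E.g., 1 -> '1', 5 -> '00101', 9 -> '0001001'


num_bits = floor(log2(300)) + 1 = 9
leading_zeros = num_bits - 1 = 8
binary(300) = 100101100

Elias gamma(300) = '00000000' + '100101100' = 00000000100101100 (17 bits)


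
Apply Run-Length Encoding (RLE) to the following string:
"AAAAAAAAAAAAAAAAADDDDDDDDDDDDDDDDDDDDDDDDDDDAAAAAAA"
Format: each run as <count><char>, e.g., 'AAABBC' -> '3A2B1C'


Scanning runs left to right:
  i=0: run of 'A' x 17 -> '17A'
  i=17: run of 'D' x 27 -> '27D'
  i=44: run of 'A' x 7 -> '7A'

RLE = 17A27D7A


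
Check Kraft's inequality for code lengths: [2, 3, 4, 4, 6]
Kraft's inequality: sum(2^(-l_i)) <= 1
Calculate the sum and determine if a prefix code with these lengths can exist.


Sum = 2^(-2) + 2^(-3) + 2^(-4) + 2^(-4) + 2^(-6)
    = 0.25 + 0.125 + 0.0625 + 0.0625 + 0.015625
    = 33/64 = 0.515625
Since 0.515625 <= 1, Kraft's inequality IS satisfied.
A prefix code with these lengths CAN exist.

Kraft sum = 0.515625. Satisfied.


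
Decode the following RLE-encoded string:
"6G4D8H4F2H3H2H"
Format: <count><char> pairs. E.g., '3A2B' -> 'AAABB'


Expanding each <count><char> pair:
  6G -> 'GGGGGG'
  4D -> 'DDDD'
  8H -> 'HHHHHHHH'
  4F -> 'FFFF'
  2H -> 'HH'
  3H -> 'HHH'
  2H -> 'HH'

Decoded = GGGGGGDDDDHHHHHHHHFFFFHHHHHHH


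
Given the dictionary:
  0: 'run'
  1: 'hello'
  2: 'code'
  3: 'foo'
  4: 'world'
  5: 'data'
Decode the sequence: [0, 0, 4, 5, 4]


Look up each index in the dictionary:
  0 -> 'run'
  0 -> 'run'
  4 -> 'world'
  5 -> 'data'
  4 -> 'world'

Decoded: "run run world data world"


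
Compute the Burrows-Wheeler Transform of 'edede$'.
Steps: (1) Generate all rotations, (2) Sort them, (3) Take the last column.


Rotations (sorted):
  0: $edede -> last char: e
  1: de$ede -> last char: e
  2: dede$e -> last char: e
  3: e$eded -> last char: d
  4: ede$ed -> last char: d
  5: edede$ -> last char: $


BWT = eeedd$


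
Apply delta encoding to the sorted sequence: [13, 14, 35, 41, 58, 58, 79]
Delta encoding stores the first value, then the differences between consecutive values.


First value: 13
Deltas:
  14 - 13 = 1
  35 - 14 = 21
  41 - 35 = 6
  58 - 41 = 17
  58 - 58 = 0
  79 - 58 = 21


Delta encoded: [13, 1, 21, 6, 17, 0, 21]


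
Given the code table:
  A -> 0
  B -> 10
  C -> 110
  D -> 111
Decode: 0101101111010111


Decoding:
0 -> A
10 -> B
110 -> C
111 -> D
10 -> B
10 -> B
111 -> D


Result: ABCDBBD


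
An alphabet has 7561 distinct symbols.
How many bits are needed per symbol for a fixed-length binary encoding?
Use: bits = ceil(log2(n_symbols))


log2(7561) = 12.8844
Bracket: 2^12 = 4096 < 7561 <= 2^13 = 8192
So ceil(log2(7561)) = 13

bits = ceil(log2(7561)) = ceil(12.8844) = 13 bits


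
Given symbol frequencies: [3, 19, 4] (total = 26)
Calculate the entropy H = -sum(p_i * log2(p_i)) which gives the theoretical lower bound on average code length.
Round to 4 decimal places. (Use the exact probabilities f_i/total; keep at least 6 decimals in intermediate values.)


Per-symbol terms -p_i * log2(p_i) with p_i = f_i/26:
  p = 3/26 = 0.115385: log2(p) = -3.115477, -p*log2(p) = 0.359478
  p = 19/26 = 0.730769: log2(p) = -0.452512, -p*log2(p) = 0.330682
  p = 4/26 = 0.153846: log2(p) = -2.700440, -p*log2(p) = 0.415452
H = 0.359478 + 0.330682 + 0.415452 = 1.105612

H = 1.1056 bits/symbol


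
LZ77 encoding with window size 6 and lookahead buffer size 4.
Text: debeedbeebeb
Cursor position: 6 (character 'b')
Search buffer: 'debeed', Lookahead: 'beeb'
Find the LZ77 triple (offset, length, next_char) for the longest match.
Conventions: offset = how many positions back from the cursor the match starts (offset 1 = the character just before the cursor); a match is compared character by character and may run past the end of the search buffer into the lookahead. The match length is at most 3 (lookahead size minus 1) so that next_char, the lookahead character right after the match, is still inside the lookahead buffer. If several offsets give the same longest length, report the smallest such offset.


Try each offset into the search buffer:
  offset=1 (pos 5, char 'd'): match length 0
  offset=2 (pos 4, char 'e'): match length 0
  offset=3 (pos 3, char 'e'): match length 0
  offset=4 (pos 2, char 'b'): match length 3
  offset=5 (pos 1, char 'e'): match length 0
  offset=6 (pos 0, char 'd'): match length 0
Longest match has length 3 at offset 4.
next_char = character at position 6 + 3 = 9 -> 'b'

Best match: offset=4, length=3 (matching 'bee' starting at position 2)
LZ77 triple: (4, 3, 'b')


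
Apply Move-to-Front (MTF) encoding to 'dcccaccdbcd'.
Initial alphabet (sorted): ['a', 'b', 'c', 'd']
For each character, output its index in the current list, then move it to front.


MTF encoding:
'd': index 3 in ['a', 'b', 'c', 'd'] -> ['d', 'a', 'b', 'c']
'c': index 3 in ['d', 'a', 'b', 'c'] -> ['c', 'd', 'a', 'b']
'c': index 0 in ['c', 'd', 'a', 'b'] -> ['c', 'd', 'a', 'b']
'c': index 0 in ['c', 'd', 'a', 'b'] -> ['c', 'd', 'a', 'b']
'a': index 2 in ['c', 'd', 'a', 'b'] -> ['a', 'c', 'd', 'b']
'c': index 1 in ['a', 'c', 'd', 'b'] -> ['c', 'a', 'd', 'b']
'c': index 0 in ['c', 'a', 'd', 'b'] -> ['c', 'a', 'd', 'b']
'd': index 2 in ['c', 'a', 'd', 'b'] -> ['d', 'c', 'a', 'b']
'b': index 3 in ['d', 'c', 'a', 'b'] -> ['b', 'd', 'c', 'a']
'c': index 2 in ['b', 'd', 'c', 'a'] -> ['c', 'b', 'd', 'a']
'd': index 2 in ['c', 'b', 'd', 'a'] -> ['d', 'c', 'b', 'a']


Output: [3, 3, 0, 0, 2, 1, 0, 2, 3, 2, 2]


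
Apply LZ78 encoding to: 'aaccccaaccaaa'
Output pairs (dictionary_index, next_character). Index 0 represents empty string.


LZ78 encoding steps:
Dictionary: {0: ''}
Step 1: w='' (idx 0), next='a' -> output (0, 'a'), add 'a' as idx 1
Step 2: w='a' (idx 1), next='c' -> output (1, 'c'), add 'ac' as idx 2
Step 3: w='' (idx 0), next='c' -> output (0, 'c'), add 'c' as idx 3
Step 4: w='c' (idx 3), next='c' -> output (3, 'c'), add 'cc' as idx 4
Step 5: w='a' (idx 1), next='a' -> output (1, 'a'), add 'aa' as idx 5
Step 6: w='cc' (idx 4), next='a' -> output (4, 'a'), add 'cca' as idx 6
Step 7: w='aa' (idx 5), end of input -> output (5, '')


Encoded: [(0, 'a'), (1, 'c'), (0, 'c'), (3, 'c'), (1, 'a'), (4, 'a'), (5, '')]


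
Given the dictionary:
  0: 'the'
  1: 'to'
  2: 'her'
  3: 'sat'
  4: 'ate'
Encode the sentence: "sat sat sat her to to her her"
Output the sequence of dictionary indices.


Look up each word in the dictionary:
  'sat' -> 3
  'sat' -> 3
  'sat' -> 3
  'her' -> 2
  'to' -> 1
  'to' -> 1
  'her' -> 2
  'her' -> 2

Encoded: [3, 3, 3, 2, 1, 1, 2, 2]


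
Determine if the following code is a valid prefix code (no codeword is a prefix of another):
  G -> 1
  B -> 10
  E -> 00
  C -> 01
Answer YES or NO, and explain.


Checking each pair (does one codeword prefix another?):
  G='1' vs B='10': prefix -- VIOLATION

NO -- this is NOT a valid prefix code. G (1) is a prefix of B (10).


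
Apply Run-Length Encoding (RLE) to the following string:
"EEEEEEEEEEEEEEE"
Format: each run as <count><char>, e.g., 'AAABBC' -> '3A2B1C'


Scanning runs left to right:
  i=0: run of 'E' x 15 -> '15E'

RLE = 15E


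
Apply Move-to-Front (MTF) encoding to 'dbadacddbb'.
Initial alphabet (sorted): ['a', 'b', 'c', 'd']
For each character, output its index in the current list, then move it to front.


MTF encoding:
'd': index 3 in ['a', 'b', 'c', 'd'] -> ['d', 'a', 'b', 'c']
'b': index 2 in ['d', 'a', 'b', 'c'] -> ['b', 'd', 'a', 'c']
'a': index 2 in ['b', 'd', 'a', 'c'] -> ['a', 'b', 'd', 'c']
'd': index 2 in ['a', 'b', 'd', 'c'] -> ['d', 'a', 'b', 'c']
'a': index 1 in ['d', 'a', 'b', 'c'] -> ['a', 'd', 'b', 'c']
'c': index 3 in ['a', 'd', 'b', 'c'] -> ['c', 'a', 'd', 'b']
'd': index 2 in ['c', 'a', 'd', 'b'] -> ['d', 'c', 'a', 'b']
'd': index 0 in ['d', 'c', 'a', 'b'] -> ['d', 'c', 'a', 'b']
'b': index 3 in ['d', 'c', 'a', 'b'] -> ['b', 'd', 'c', 'a']
'b': index 0 in ['b', 'd', 'c', 'a'] -> ['b', 'd', 'c', 'a']


Output: [3, 2, 2, 2, 1, 3, 2, 0, 3, 0]


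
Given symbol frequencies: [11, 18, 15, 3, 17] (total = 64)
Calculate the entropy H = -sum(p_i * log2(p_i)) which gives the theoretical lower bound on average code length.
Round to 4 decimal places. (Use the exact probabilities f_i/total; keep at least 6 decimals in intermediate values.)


Per-symbol terms -p_i * log2(p_i) with p_i = f_i/64:
  p = 11/64 = 0.171875: log2(p) = -2.540568, -p*log2(p) = 0.436660
  p = 18/64 = 0.281250: log2(p) = -1.830075, -p*log2(p) = 0.514709
  p = 15/64 = 0.234375: log2(p) = -2.093109, -p*log2(p) = 0.490573
  p = 3/64 = 0.046875: log2(p) = -4.415037, -p*log2(p) = 0.206955
  p = 17/64 = 0.265625: log2(p) = -1.912537, -p*log2(p) = 0.508018
H = 0.436660 + 0.514709 + 0.490573 + 0.206955 + 0.508018 = 2.156915

H = 2.1569 bits/symbol


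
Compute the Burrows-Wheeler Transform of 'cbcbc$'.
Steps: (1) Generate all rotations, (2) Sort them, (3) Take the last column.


Rotations (sorted):
  0: $cbcbc -> last char: c
  1: bc$cbc -> last char: c
  2: bcbc$c -> last char: c
  3: c$cbcb -> last char: b
  4: cbc$cb -> last char: b
  5: cbcbc$ -> last char: $


BWT = cccbb$


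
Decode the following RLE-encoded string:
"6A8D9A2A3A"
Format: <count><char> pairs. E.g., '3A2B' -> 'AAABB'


Expanding each <count><char> pair:
  6A -> 'AAAAAA'
  8D -> 'DDDDDDDD'
  9A -> 'AAAAAAAAA'
  2A -> 'AA'
  3A -> 'AAA'

Decoded = AAAAAADDDDDDDDAAAAAAAAAAAAAA


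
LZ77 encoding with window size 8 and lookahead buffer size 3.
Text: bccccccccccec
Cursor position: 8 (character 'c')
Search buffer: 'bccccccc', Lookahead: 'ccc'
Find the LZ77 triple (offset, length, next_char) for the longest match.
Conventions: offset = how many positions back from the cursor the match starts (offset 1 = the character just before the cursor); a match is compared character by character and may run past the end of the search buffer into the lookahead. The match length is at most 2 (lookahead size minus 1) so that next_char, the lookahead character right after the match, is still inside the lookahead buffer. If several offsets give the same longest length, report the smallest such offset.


Try each offset into the search buffer:
  offset=1 (pos 7, char 'c'): match length 2
  offset=2 (pos 6, char 'c'): match length 2
  offset=3 (pos 5, char 'c'): match length 2
  offset=4 (pos 4, char 'c'): match length 2
  offset=5 (pos 3, char 'c'): match length 2
  offset=6 (pos 2, char 'c'): match length 2
  offset=7 (pos 1, char 'c'): match length 2
  offset=8 (pos 0, char 'b'): match length 0
Longest match has length 2, found at offsets 1, 2, 3, 4, 5, 6, 7; take the smallest, offset 1.
next_char = character at position 8 + 2 = 10 -> 'c'

Best match: offset=1, length=2 (matching 'cc' starting at position 7)
LZ77 triple: (1, 2, 'c')


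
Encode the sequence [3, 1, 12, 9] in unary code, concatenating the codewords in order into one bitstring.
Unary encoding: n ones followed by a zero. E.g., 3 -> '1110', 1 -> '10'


Encode each number as n ones followed by a terminating 0:
  3 -> 1110 (4 bits)
  1 -> 10 (2 bits)
  12 -> 1111111111110 (13 bits)
  9 -> 1111111110 (10 bits)
Total length = 4 + 2 + 13 + 10 = 29 bits.

Unary([3, 1, 12, 9]) = 11101011111111111101111111110 (29 bits)


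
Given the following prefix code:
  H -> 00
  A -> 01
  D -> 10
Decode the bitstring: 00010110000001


Decoding step by step:
Bits 00 -> H
Bits 01 -> A
Bits 01 -> A
Bits 10 -> D
Bits 00 -> H
Bits 00 -> H
Bits 01 -> A


Decoded message: HAADHHA


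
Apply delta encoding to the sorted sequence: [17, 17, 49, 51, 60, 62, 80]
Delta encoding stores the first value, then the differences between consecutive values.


First value: 17
Deltas:
  17 - 17 = 0
  49 - 17 = 32
  51 - 49 = 2
  60 - 51 = 9
  62 - 60 = 2
  80 - 62 = 18


Delta encoded: [17, 0, 32, 2, 9, 2, 18]


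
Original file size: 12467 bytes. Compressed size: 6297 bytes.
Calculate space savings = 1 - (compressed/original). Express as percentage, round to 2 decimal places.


ratio = compressed/original = 6297/12467 = 0.505093
savings = 1 - ratio = 1 - 0.505093 = 0.494907
as a percentage: 0.494907 * 100 = 49.49%

Space savings = 1 - 6297/12467 = 49.49%


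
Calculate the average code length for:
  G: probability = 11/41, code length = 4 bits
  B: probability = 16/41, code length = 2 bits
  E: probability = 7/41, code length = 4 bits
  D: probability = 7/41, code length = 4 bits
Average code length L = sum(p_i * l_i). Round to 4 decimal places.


Weighted contributions p_i * l_i:
  G: (11/41) * 4 = 44/41
  B: (16/41) * 2 = 32/41
  E: (7/41) * 4 = 28/41
  D: (7/41) * 4 = 28/41
Sum = (44 + 32 + 28 + 28)/41 = 132/41

L = 132/41 = 3.2195 bits/symbol


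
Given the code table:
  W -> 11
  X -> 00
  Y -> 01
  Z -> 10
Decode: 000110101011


Decoding:
00 -> X
01 -> Y
10 -> Z
10 -> Z
10 -> Z
11 -> W


Result: XYZZZW


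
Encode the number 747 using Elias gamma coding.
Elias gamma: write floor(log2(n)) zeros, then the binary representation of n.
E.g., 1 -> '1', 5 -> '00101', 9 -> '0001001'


num_bits = floor(log2(747)) + 1 = 10
leading_zeros = num_bits - 1 = 9
binary(747) = 1011101011

Elias gamma(747) = '000000000' + '1011101011' = 0000000001011101011 (19 bits)


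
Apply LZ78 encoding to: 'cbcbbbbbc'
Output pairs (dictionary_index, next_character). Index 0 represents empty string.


LZ78 encoding steps:
Dictionary: {0: ''}
Step 1: w='' (idx 0), next='c' -> output (0, 'c'), add 'c' as idx 1
Step 2: w='' (idx 0), next='b' -> output (0, 'b'), add 'b' as idx 2
Step 3: w='c' (idx 1), next='b' -> output (1, 'b'), add 'cb' as idx 3
Step 4: w='b' (idx 2), next='b' -> output (2, 'b'), add 'bb' as idx 4
Step 5: w='bb' (idx 4), next='c' -> output (4, 'c'), add 'bbc' as idx 5


Encoded: [(0, 'c'), (0, 'b'), (1, 'b'), (2, 'b'), (4, 'c')]


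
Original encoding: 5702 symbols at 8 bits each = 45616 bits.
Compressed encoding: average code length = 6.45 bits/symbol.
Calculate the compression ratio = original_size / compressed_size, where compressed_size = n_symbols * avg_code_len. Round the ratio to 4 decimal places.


original_size = n_symbols * orig_bits = 5702 * 8 = 45616 bits
compressed_size = n_symbols * avg_code_len = 5702 * 6.45 = 36777.9 bits
ratio = original_size / compressed_size = 45616 / 36777.9 = 1.2403

Compression ratio = 1.2403


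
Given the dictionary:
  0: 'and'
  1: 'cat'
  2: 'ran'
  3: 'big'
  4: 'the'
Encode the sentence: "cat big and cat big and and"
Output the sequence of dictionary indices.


Look up each word in the dictionary:
  'cat' -> 1
  'big' -> 3
  'and' -> 0
  'cat' -> 1
  'big' -> 3
  'and' -> 0
  'and' -> 0

Encoded: [1, 3, 0, 1, 3, 0, 0]


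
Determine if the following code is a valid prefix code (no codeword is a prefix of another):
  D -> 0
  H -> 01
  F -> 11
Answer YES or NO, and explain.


Checking each pair (does one codeword prefix another?):
  D='0' vs H='01': prefix -- VIOLATION

NO -- this is NOT a valid prefix code. D (0) is a prefix of H (01).


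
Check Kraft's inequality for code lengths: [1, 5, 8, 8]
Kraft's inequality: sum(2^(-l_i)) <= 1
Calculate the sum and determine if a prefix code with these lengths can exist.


Sum = 2^(-1) + 2^(-5) + 2^(-8) + 2^(-8)
    = 0.5 + 0.03125 + 0.00390625 + 0.00390625
    = 138/256 = 0.5390625
Since 0.5390625 <= 1, Kraft's inequality IS satisfied.
A prefix code with these lengths CAN exist.

Kraft sum = 0.5390625. Satisfied.


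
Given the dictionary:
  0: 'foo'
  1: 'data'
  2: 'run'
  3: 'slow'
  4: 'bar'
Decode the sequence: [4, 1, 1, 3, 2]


Look up each index in the dictionary:
  4 -> 'bar'
  1 -> 'data'
  1 -> 'data'
  3 -> 'slow'
  2 -> 'run'

Decoded: "bar data data slow run"


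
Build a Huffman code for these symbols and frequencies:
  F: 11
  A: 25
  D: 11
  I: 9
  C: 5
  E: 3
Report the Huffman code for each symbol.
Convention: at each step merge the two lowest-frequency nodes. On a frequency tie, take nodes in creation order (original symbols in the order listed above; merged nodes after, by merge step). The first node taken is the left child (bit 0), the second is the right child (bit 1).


Huffman tree construction:
Step 1: Merge E(3) + C(5) = 8
Step 2: Merge (E+C)(8) + I(9) = 17
Step 3: Merge F(11) + D(11) = 22
Step 4: Merge ((E+C)+I)(17) + (F+D)(22) = 39
Step 5: Merge A(25) + (((E+C)+I)+(F+D))(39) = 64
Read each symbol's code off the tree from the root (left child = 0, right child = 1).

Codes:
  F: 110 (length 3)
  A: 0 (length 1)
  D: 111 (length 3)
  I: 101 (length 3)
  C: 1001 (length 4)
  E: 1000 (length 4)
Average code length: 150/64 = 2.3438 bits/symbol


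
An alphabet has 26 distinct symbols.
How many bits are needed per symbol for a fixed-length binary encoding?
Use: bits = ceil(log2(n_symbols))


log2(26) = 4.7004
Bracket: 2^4 = 16 < 26 <= 2^5 = 32
So ceil(log2(26)) = 5

bits = ceil(log2(26)) = ceil(4.7004) = 5 bits


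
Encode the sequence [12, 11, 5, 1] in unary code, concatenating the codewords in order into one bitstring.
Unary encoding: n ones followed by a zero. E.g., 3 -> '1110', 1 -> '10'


Encode each number as n ones followed by a terminating 0:
  12 -> 1111111111110 (13 bits)
  11 -> 111111111110 (12 bits)
  5 -> 111110 (6 bits)
  1 -> 10 (2 bits)
Total length = 13 + 12 + 6 + 2 = 33 bits.

Unary([12, 11, 5, 1]) = 111111111111011111111111011111010 (33 bits)


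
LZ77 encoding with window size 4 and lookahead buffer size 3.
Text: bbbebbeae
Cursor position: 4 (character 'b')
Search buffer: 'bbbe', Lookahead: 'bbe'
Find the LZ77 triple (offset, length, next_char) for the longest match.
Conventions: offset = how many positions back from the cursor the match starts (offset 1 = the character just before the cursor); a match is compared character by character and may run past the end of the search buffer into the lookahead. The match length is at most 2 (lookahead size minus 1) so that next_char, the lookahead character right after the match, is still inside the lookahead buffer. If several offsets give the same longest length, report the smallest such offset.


Try each offset into the search buffer:
  offset=1 (pos 3, char 'e'): match length 0
  offset=2 (pos 2, char 'b'): match length 1
  offset=3 (pos 1, char 'b'): match length 2
  offset=4 (pos 0, char 'b'): match length 2
Longest match has length 2, found at offsets 3, 4; take the smallest, offset 3.
next_char = character at position 4 + 2 = 6 -> 'e'

Best match: offset=3, length=2 (matching 'bb' starting at position 1)
LZ77 triple: (3, 2, 'e')


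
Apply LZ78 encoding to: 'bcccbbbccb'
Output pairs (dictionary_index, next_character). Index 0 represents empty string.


LZ78 encoding steps:
Dictionary: {0: ''}
Step 1: w='' (idx 0), next='b' -> output (0, 'b'), add 'b' as idx 1
Step 2: w='' (idx 0), next='c' -> output (0, 'c'), add 'c' as idx 2
Step 3: w='c' (idx 2), next='c' -> output (2, 'c'), add 'cc' as idx 3
Step 4: w='b' (idx 1), next='b' -> output (1, 'b'), add 'bb' as idx 4
Step 5: w='b' (idx 1), next='c' -> output (1, 'c'), add 'bc' as idx 5
Step 6: w='c' (idx 2), next='b' -> output (2, 'b'), add 'cb' as idx 6


Encoded: [(0, 'b'), (0, 'c'), (2, 'c'), (1, 'b'), (1, 'c'), (2, 'b')]
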